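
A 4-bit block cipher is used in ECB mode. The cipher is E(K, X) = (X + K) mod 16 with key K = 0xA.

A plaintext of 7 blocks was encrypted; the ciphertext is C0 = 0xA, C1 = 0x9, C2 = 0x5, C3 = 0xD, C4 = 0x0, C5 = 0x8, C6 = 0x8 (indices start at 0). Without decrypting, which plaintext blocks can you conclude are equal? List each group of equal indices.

ECB encrypts each block independently with the same key, so equal ciphertext blocks imply equal plaintext blocks.
C5 = C6 = 0x8, so P5 = P6.

P5 = P6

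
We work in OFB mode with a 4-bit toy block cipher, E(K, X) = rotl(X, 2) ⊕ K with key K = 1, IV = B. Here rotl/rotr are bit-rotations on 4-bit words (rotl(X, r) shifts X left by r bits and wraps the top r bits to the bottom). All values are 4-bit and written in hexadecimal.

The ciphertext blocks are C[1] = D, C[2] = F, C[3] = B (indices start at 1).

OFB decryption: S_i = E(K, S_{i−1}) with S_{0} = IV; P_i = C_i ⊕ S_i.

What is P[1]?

P[1]: S = E(K, B) = F; D ⊕ F = 2.

P[1] = 2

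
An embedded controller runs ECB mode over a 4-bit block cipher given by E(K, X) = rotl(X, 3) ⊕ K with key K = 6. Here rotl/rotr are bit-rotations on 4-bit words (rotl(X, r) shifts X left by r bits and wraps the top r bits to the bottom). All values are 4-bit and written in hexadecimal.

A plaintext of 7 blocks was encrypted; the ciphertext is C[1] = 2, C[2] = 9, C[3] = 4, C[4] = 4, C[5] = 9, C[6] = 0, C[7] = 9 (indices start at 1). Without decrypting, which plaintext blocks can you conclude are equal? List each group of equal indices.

ECB encrypts each block independently with the same key, so equal ciphertext blocks imply equal plaintext blocks.
C[2] = C[5] = C[7] = 9, so P[2] = P[5] = P[7].
C[3] = C[4] = 4, so P[3] = P[4].

P[2] = P[5] = P[7]; P[3] = P[4]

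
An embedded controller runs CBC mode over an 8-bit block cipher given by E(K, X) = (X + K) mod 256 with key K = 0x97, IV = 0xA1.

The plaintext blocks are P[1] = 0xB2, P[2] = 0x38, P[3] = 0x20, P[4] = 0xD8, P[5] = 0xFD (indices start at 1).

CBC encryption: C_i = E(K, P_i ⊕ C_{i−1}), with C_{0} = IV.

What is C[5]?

C[5] = 0x89

C[1]: P[1] ⊕ 0xA1 = 0x13; E(K, 0x13) = 0xAA.
C[2]: P[2] ⊕ 0xAA = 0x92; E(K, 0x92) = 0x29.
C[3]: P[3] ⊕ 0x29 = 0x09; E(K, 0x09) = 0xA0.
C[4]: P[4] ⊕ 0xA0 = 0x78; E(K, 0x78) = 0x0F.
C[5]: P[5] ⊕ 0x0F = 0xF2; E(K, 0xF2) = 0x89.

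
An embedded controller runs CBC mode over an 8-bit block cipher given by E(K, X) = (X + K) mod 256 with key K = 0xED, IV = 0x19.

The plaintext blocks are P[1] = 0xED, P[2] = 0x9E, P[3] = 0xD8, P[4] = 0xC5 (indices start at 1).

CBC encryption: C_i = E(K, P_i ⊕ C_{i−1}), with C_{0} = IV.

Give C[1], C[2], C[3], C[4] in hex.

C[1] = 0xE1, C[2] = 0x6C, C[3] = 0xA1, C[4] = 0x51

C[1]: P[1] ⊕ 0x19 = 0xF4; E(K, 0xF4) = 0xE1.
C[2]: P[2] ⊕ 0xE1 = 0x7F; E(K, 0x7F) = 0x6C.
C[3]: P[3] ⊕ 0x6C = 0xB4; E(K, 0xB4) = 0xA1.
C[4]: P[4] ⊕ 0xA1 = 0x64; E(K, 0x64) = 0x51.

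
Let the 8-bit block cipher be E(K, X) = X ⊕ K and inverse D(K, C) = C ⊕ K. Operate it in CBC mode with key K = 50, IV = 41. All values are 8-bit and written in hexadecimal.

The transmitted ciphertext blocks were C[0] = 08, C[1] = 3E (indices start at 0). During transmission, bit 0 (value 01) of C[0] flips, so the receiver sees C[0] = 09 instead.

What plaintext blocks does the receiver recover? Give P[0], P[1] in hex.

CBC decryption: P_i = D(K, C_i) ⊕ C_{i−1}, with C_{−1} = IV.
Only C[0] changed, to 09. In CBC, a change in C_i garbles P_i and flips the same bit in P_{i+1}. Decrypting the received ciphertext:
P[0]: D(K, 09) = 59; 59 ⊕ 41 = 18.
P[1]: D(K, 3E) = 6E; 6E ⊕ 09 = 67.
Blocks that differ from the original plaintext: P[0], P[1].

P[0] = 18, P[1] = 67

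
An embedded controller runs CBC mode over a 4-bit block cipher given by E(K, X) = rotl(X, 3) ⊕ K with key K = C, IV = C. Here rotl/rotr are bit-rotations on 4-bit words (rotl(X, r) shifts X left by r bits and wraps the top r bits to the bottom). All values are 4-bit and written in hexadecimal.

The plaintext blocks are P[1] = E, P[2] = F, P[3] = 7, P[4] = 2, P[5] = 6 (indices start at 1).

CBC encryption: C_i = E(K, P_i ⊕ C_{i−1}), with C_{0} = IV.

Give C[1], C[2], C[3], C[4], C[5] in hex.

C[1] = D, C[2] = D, C[3] = 9, C[4] = 1, C[5] = 7

C[1]: P[1] ⊕ C = 2; E(K, 2) = D.
C[2]: P[2] ⊕ D = 2; E(K, 2) = D.
C[3]: P[3] ⊕ D = A; E(K, A) = 9.
C[4]: P[4] ⊕ 9 = B; E(K, B) = 1.
C[5]: P[5] ⊕ 1 = 7; E(K, 7) = 7.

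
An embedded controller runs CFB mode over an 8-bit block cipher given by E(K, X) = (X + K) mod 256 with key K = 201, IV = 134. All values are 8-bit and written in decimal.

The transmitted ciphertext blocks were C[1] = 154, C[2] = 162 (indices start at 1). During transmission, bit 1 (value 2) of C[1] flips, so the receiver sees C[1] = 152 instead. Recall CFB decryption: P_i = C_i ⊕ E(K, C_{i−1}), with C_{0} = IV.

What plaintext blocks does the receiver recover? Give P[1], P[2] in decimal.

Only C[1] changed, to 152. In CFB, a change in C_i flips the same bit in P_i and garbles P_{i+1}. Decrypting the received ciphertext:
P[1]: E(K, 134) = 79; 152 ⊕ 79 = 215.
P[2]: E(K, 152) = 97; 162 ⊕ 97 = 195.
Blocks that differ from the original plaintext: P[1], P[2].

P[1] = 215, P[2] = 195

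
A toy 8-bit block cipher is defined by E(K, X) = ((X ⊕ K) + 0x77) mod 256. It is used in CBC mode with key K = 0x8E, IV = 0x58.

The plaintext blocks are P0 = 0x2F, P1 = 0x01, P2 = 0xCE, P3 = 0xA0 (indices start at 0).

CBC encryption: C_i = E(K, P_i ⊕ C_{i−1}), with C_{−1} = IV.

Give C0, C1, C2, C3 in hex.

C0 = 0x70, C1 = 0x76, C2 = 0xAD, C3 = 0xFA

C0: P0 ⊕ 0x58 = 0x77; E(K, 0x77) = 0x70.
C1: P1 ⊕ 0x70 = 0x71; E(K, 0x71) = 0x76.
C2: P2 ⊕ 0x76 = 0xB8; E(K, 0xB8) = 0xAD.
C3: P3 ⊕ 0xAD = 0x0D; E(K, 0x0D) = 0xFA.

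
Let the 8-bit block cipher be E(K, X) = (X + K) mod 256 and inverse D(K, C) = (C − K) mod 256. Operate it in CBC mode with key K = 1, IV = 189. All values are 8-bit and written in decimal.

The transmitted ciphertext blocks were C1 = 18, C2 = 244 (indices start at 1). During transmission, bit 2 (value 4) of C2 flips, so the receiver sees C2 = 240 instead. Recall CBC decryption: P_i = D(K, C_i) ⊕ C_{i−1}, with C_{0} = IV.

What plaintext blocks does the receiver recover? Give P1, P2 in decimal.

Only C2 changed, to 240. In CBC, a change in C_i garbles P_i and flips the same bit in P_{i+1}. Decrypting the received ciphertext:
P1: D(K, 18) = 17; 17 ⊕ 189 = 172.
P2: D(K, 240) = 239; 239 ⊕ 18 = 253.
Blocks that differ from the original plaintext: P2.

P1 = 172, P2 = 253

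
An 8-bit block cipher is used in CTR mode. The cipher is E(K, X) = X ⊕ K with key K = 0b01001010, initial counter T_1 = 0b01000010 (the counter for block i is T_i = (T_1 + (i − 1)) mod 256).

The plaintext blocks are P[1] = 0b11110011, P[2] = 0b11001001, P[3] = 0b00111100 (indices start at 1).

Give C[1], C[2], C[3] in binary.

CTR encryption: S_i = E(K, T_i) where T_i is the counter for block i; C_i = P_i ⊕ S_i.
C[1]: T = 0b01000010, S = E(K, T) = 0b00001000; 0b11110011 ⊕ 0b00001000 = 0b11111011.
C[2]: T = 0b01000011, S = E(K, T) = 0b00001001; 0b11001001 ⊕ 0b00001001 = 0b11000000.
C[3]: T = 0b01000100, S = E(K, T) = 0b00001110; 0b00111100 ⊕ 0b00001110 = 0b00110010.

C[1] = 0b11111011, C[2] = 0b11000000, C[3] = 0b00110010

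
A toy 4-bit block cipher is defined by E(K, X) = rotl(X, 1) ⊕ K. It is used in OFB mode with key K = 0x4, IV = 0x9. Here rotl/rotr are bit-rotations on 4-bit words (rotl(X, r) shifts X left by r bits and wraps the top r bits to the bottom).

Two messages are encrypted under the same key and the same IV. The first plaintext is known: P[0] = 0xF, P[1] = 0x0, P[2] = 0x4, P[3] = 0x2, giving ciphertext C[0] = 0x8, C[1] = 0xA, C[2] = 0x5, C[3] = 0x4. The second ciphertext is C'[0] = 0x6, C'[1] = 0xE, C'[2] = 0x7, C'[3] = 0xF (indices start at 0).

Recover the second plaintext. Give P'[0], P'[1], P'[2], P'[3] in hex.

In OFB with a reused IV, both messages share the same keystream S_i, so C_i ⊕ C'_i = P_i ⊕ P'_i and thus P'_i = P_i ⊕ C_i ⊕ C'_i.
P'[0]: 0xF ⊕ 0x8 ⊕ 0x6 = 0x1.
P'[1]: 0x0 ⊕ 0xA ⊕ 0xE = 0x4.
P'[2]: 0x4 ⊕ 0x5 ⊕ 0x7 = 0x6.
P'[3]: 0x2 ⊕ 0x4 ⊕ 0xF = 0x9.

P'[0] = 0x1, P'[1] = 0x4, P'[2] = 0x6, P'[3] = 0x9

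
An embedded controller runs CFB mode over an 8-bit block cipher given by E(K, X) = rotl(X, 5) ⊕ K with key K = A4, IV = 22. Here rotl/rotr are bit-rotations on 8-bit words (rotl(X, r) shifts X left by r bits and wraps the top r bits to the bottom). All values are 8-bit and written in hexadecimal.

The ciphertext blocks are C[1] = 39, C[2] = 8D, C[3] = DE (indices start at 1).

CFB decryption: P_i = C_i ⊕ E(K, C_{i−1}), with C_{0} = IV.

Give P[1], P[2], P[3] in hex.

P[1]: E(K, 22) = E0; 39 ⊕ E0 = D9.
P[2]: E(K, 39) = 83; 8D ⊕ 83 = 0E.
P[3]: E(K, 8D) = 15; DE ⊕ 15 = CB.

P[1] = D9, P[2] = 0E, P[3] = CB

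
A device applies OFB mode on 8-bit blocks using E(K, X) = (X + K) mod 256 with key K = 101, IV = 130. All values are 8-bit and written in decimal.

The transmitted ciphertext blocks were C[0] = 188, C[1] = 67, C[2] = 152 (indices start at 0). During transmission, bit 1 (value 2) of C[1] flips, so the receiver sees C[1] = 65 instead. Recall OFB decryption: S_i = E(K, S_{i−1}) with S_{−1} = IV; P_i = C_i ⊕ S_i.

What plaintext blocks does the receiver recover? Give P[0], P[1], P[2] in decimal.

P[0] = 91, P[1] = 13, P[2] = 41

Only C[1] changed, to 65. In OFB, a change in C_i flips the same bit in P_i only; the keystream is unaffected. Decrypting the received ciphertext:
P[0]: S = E(K, 130) = 231; 188 ⊕ 231 = 91.
P[1]: S = E(K, 231) = 76; 65 ⊕ 76 = 13.
P[2]: S = E(K, 76) = 177; 152 ⊕ 177 = 41.
Blocks that differ from the original plaintext: P[1].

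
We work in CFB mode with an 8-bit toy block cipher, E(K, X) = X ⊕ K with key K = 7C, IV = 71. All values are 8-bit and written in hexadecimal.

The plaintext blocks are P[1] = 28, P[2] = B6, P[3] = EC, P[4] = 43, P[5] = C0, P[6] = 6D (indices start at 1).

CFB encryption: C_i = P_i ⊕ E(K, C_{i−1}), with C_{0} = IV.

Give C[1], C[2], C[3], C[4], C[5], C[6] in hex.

C[1] = 25, C[2] = EF, C[3] = 7F, C[4] = 40, C[5] = FC, C[6] = ED

C[1]: E(K, 71) = 0D; 28 ⊕ 0D = 25.
C[2]: E(K, 25) = 59; B6 ⊕ 59 = EF.
C[3]: E(K, EF) = 93; EC ⊕ 93 = 7F.
C[4]: E(K, 7F) = 03; 43 ⊕ 03 = 40.
C[5]: E(K, 40) = 3C; C0 ⊕ 3C = FC.
C[6]: E(K, FC) = 80; 6D ⊕ 80 = ED.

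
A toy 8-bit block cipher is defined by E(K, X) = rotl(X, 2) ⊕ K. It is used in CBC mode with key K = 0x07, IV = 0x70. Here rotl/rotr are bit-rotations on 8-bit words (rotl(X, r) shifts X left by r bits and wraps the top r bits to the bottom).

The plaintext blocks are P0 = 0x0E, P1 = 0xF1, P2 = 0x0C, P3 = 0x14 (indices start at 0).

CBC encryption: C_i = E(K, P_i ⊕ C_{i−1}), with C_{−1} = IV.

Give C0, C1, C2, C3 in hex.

C0 = 0xFE, C1 = 0x3B, C2 = 0xDB, C3 = 0x38

C0: P0 ⊕ 0x70 = 0x7E; E(K, 0x7E) = 0xFE.
C1: P1 ⊕ 0xFE = 0x0F; E(K, 0x0F) = 0x3B.
C2: P2 ⊕ 0x3B = 0x37; E(K, 0x37) = 0xDB.
C3: P3 ⊕ 0xDB = 0xCF; E(K, 0xCF) = 0x38.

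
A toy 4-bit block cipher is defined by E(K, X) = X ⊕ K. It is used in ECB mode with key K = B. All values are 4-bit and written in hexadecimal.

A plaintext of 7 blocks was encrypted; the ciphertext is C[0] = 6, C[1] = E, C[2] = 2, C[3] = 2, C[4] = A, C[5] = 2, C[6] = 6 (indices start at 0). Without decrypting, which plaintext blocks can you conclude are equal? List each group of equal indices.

ECB encrypts each block independently with the same key, so equal ciphertext blocks imply equal plaintext blocks.
C[0] = C[6] = 6, so P[0] = P[6].
C[2] = C[3] = C[5] = 2, so P[2] = P[3] = P[5].

P[0] = P[6]; P[2] = P[3] = P[5]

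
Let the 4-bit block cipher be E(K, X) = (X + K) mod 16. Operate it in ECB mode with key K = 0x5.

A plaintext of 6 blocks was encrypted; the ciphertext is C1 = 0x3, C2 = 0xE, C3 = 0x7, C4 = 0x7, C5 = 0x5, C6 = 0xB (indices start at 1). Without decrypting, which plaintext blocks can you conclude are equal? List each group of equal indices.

P3 = P4

ECB encrypts each block independently with the same key, so equal ciphertext blocks imply equal plaintext blocks.
C3 = C4 = 0x7, so P3 = P4.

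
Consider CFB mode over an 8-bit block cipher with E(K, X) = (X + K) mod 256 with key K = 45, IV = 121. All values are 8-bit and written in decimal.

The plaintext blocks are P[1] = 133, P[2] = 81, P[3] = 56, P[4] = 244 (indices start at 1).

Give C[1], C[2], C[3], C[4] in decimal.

CFB encryption: C_i = P_i ⊕ E(K, C_{i−1}), with C_{0} = IV.
C[1]: E(K, 121) = 166; 133 ⊕ 166 = 35.
C[2]: E(K, 35) = 80; 81 ⊕ 80 = 1.
C[3]: E(K, 1) = 46; 56 ⊕ 46 = 22.
C[4]: E(K, 22) = 67; 244 ⊕ 67 = 183.

C[1] = 35, C[2] = 1, C[3] = 22, C[4] = 183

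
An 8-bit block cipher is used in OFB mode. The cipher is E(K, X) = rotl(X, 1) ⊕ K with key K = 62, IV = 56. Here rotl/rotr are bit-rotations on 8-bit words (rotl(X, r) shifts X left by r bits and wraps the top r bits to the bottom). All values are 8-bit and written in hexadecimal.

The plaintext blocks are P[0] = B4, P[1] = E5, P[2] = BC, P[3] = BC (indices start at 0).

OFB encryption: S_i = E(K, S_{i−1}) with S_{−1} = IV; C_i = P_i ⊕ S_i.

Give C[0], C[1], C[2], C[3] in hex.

C[0]: S = E(K, 56) = CE; B4 ⊕ CE = 7A.
C[1]: S = E(K, CE) = FF; E5 ⊕ FF = 1A.
C[2]: S = E(K, FF) = 9D; BC ⊕ 9D = 21.
C[3]: S = E(K, 9D) = 59; BC ⊕ 59 = E5.

C[0] = 7A, C[1] = 1A, C[2] = 21, C[3] = E5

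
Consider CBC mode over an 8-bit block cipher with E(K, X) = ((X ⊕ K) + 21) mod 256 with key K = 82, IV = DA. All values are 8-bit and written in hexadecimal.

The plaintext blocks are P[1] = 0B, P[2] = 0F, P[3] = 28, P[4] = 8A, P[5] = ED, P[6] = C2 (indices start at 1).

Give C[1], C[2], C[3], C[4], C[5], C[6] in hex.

C[1] = 74, C[2] = 1A, C[3] = D1, C[4] = FA, C[5] = B6, C[6] = 17

CBC encryption: C_i = E(K, P_i ⊕ C_{i−1}), with C_{0} = IV.
C[1]: P[1] ⊕ DA = D1; E(K, D1) = 74.
C[2]: P[2] ⊕ 74 = 7B; E(K, 7B) = 1A.
C[3]: P[3] ⊕ 1A = 32; E(K, 32) = D1.
C[4]: P[4] ⊕ D1 = 5B; E(K, 5B) = FA.
C[5]: P[5] ⊕ FA = 17; E(K, 17) = B6.
C[6]: P[6] ⊕ B6 = 74; E(K, 74) = 17.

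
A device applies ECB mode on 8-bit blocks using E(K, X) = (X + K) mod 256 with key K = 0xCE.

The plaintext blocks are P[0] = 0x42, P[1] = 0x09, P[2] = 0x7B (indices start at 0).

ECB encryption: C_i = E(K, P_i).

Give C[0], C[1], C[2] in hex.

C[0] = 0x10, C[1] = 0xD7, C[2] = 0x49

C[0]: E(K, 0x42) = 0x10.
C[1]: E(K, 0x09) = 0xD7.
C[2]: E(K, 0x7B) = 0x49.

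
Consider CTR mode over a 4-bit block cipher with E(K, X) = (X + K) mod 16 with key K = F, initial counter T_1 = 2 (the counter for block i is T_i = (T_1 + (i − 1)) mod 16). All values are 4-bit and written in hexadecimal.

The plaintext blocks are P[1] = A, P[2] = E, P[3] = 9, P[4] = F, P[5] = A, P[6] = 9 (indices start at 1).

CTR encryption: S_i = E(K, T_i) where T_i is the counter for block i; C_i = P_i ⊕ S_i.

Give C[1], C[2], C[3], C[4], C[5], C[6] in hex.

C[1] = B, C[2] = C, C[3] = A, C[4] = B, C[5] = F, C[6] = F

C[1]: T = 2, S = E(K, T) = 1; A ⊕ 1 = B.
C[2]: T = 3, S = E(K, T) = 2; E ⊕ 2 = C.
C[3]: T = 4, S = E(K, T) = 3; 9 ⊕ 3 = A.
C[4]: T = 5, S = E(K, T) = 4; F ⊕ 4 = B.
C[5]: T = 6, S = E(K, T) = 5; A ⊕ 5 = F.
C[6]: T = 7, S = E(K, T) = 6; 9 ⊕ 6 = F.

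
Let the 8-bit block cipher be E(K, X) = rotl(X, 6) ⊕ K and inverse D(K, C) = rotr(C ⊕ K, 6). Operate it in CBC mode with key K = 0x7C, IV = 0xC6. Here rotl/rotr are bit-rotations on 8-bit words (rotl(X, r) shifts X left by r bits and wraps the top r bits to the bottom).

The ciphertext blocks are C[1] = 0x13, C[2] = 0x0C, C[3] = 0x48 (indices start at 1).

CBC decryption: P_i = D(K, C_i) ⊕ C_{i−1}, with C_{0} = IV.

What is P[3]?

P[3] = 0xDC

P[3]: D(K, 0x48) = 0xD0; 0xD0 ⊕ 0x0C = 0xDC.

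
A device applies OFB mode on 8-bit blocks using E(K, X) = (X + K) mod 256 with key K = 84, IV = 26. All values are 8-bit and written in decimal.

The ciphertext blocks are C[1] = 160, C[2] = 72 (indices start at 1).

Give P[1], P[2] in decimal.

OFB decryption: S_i = E(K, S_{i−1}) with S_{0} = IV; P_i = C_i ⊕ S_i.
P[1]: S = E(K, 26) = 110; 160 ⊕ 110 = 206.
P[2]: S = E(K, 110) = 194; 72 ⊕ 194 = 138.

P[1] = 206, P[2] = 138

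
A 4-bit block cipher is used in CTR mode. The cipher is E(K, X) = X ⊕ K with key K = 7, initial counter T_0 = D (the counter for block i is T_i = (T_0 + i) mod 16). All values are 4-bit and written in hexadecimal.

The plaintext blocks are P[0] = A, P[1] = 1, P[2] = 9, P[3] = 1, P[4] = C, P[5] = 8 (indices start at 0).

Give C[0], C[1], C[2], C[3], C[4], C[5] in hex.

CTR encryption: S_i = E(K, T_i) where T_i is the counter for block i; C_i = P_i ⊕ S_i.
C[0]: T = D, S = E(K, T) = A; A ⊕ A = 0.
C[1]: T = E, S = E(K, T) = 9; 1 ⊕ 9 = 8.
C[2]: T = F, S = E(K, T) = 8; 9 ⊕ 8 = 1.
C[3]: T = 0, S = E(K, T) = 7; 1 ⊕ 7 = 6.
C[4]: T = 1, S = E(K, T) = 6; C ⊕ 6 = A.
C[5]: T = 2, S = E(K, T) = 5; 8 ⊕ 5 = D.

C[0] = 0, C[1] = 8, C[2] = 1, C[3] = 6, C[4] = A, C[5] = D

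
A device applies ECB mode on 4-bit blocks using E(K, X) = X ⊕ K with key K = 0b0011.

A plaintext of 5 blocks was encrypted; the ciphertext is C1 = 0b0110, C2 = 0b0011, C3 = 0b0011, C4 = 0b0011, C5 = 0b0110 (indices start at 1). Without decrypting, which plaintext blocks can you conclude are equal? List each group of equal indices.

P1 = P5; P2 = P3 = P4

ECB encrypts each block independently with the same key, so equal ciphertext blocks imply equal plaintext blocks.
C1 = C5 = 0b0110, so P1 = P5.
C2 = C3 = C4 = 0b0011, so P2 = P3 = P4.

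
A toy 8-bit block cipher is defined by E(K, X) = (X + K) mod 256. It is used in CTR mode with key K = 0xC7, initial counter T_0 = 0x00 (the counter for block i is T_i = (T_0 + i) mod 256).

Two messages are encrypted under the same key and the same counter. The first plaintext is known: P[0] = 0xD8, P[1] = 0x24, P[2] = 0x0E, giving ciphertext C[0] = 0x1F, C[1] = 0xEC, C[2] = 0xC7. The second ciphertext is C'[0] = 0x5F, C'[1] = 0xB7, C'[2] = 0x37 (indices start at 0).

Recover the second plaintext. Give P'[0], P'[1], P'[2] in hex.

In CTR with a reused counter, both messages share the same keystream S_i, so C_i ⊕ C'_i = P_i ⊕ P'_i and thus P'_i = P_i ⊕ C_i ⊕ C'_i.
P'[0]: 0xD8 ⊕ 0x1F ⊕ 0x5F = 0x98.
P'[1]: 0x24 ⊕ 0xEC ⊕ 0xB7 = 0x7F.
P'[2]: 0x0E ⊕ 0xC7 ⊕ 0x37 = 0xFE.

P'[0] = 0x98, P'[1] = 0x7F, P'[2] = 0xFE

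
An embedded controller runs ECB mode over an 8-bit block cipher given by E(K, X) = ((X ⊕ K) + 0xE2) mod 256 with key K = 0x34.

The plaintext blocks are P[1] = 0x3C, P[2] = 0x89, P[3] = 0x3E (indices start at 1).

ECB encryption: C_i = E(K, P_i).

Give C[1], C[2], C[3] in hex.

C[1] = 0xEA, C[2] = 0x9F, C[3] = 0xEC

C[1]: E(K, 0x3C) = 0xEA.
C[2]: E(K, 0x89) = 0x9F.
C[3]: E(K, 0x3E) = 0xEC.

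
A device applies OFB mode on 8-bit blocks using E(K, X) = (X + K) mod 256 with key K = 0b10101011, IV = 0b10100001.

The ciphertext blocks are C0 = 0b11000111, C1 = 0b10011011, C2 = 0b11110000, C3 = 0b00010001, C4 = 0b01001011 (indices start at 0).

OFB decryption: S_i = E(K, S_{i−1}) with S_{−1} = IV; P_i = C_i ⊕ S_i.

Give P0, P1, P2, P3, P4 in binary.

P0: S = E(K, 0b10100001) = 0b01001100; 0b11000111 ⊕ 0b01001100 = 0b10001011.
P1: S = E(K, 0b01001100) = 0b11110111; 0b10011011 ⊕ 0b11110111 = 0b01101100.
P2: S = E(K, 0b11110111) = 0b10100010; 0b11110000 ⊕ 0b10100010 = 0b01010010.
P3: S = E(K, 0b10100010) = 0b01001101; 0b00010001 ⊕ 0b01001101 = 0b01011100.
P4: S = E(K, 0b01001101) = 0b11111000; 0b01001011 ⊕ 0b11111000 = 0b10110011.

P0 = 0b10001011, P1 = 0b01101100, P2 = 0b01010010, P3 = 0b01011100, P4 = 0b10110011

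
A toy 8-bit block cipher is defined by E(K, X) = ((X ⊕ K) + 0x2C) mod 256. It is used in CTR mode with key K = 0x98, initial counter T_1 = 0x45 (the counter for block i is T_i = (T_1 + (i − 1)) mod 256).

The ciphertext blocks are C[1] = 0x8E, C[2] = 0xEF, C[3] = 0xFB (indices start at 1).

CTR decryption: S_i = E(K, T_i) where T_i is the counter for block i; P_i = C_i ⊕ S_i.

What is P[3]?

P[3] = 0xF0

P[3]: T = 0x47, S = E(K, T) = 0x0B; 0xFB ⊕ 0x0B = 0xF0.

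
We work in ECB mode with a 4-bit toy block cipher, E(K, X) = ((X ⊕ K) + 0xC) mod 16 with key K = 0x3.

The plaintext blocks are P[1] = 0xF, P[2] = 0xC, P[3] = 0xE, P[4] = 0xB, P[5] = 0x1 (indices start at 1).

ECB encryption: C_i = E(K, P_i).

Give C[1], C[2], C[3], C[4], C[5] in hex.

C[1]: E(K, 0xF) = 0x8.
C[2]: E(K, 0xC) = 0xB.
C[3]: E(K, 0xE) = 0x9.
C[4]: E(K, 0xB) = 0x4.
C[5]: E(K, 0x1) = 0xE.

C[1] = 0x8, C[2] = 0xB, C[3] = 0x9, C[4] = 0x4, C[5] = 0xE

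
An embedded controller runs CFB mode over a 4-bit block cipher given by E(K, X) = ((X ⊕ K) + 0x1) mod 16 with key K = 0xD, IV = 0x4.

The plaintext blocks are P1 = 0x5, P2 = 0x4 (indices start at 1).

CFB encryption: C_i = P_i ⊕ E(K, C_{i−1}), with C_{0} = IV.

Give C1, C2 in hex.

C1: E(K, 0x4) = 0xA; 0x5 ⊕ 0xA = 0xF.
C2: E(K, 0xF) = 0x3; 0x4 ⊕ 0x3 = 0x7.

C1 = 0xF, C2 = 0x7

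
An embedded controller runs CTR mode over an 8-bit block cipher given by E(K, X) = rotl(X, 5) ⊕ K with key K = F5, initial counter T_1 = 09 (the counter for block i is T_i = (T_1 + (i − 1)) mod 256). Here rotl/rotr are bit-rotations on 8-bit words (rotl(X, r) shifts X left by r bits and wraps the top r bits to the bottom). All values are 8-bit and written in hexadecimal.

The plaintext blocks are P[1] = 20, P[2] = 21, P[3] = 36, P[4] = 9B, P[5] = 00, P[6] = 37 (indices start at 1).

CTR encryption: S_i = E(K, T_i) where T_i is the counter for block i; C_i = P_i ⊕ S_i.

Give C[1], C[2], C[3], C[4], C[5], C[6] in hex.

C[1] = F4, C[2] = 95, C[3] = A2, C[4] = EF, C[5] = 54, C[6] = 03

C[1]: T = 09, S = E(K, T) = D4; 20 ⊕ D4 = F4.
C[2]: T = 0A, S = E(K, T) = B4; 21 ⊕ B4 = 95.
C[3]: T = 0B, S = E(K, T) = 94; 36 ⊕ 94 = A2.
C[4]: T = 0C, S = E(K, T) = 74; 9B ⊕ 74 = EF.
C[5]: T = 0D, S = E(K, T) = 54; 00 ⊕ 54 = 54.
C[6]: T = 0E, S = E(K, T) = 34; 37 ⊕ 34 = 03.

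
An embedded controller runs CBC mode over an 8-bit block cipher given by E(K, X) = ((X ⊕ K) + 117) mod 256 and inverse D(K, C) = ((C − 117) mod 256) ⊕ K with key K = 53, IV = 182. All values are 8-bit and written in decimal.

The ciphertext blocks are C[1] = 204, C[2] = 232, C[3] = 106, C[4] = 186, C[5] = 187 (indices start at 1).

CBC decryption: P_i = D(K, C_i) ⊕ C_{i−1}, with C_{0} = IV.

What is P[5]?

P[5] = 201

P[5]: D(K, 187) = 115; 115 ⊕ 186 = 201.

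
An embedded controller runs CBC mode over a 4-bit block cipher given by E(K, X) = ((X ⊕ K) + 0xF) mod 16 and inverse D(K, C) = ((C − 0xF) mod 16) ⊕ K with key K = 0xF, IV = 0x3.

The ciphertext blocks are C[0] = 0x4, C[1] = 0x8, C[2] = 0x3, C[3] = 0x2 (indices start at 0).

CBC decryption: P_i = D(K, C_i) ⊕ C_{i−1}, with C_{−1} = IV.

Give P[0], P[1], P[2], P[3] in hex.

P[0] = 0x9, P[1] = 0x2, P[2] = 0x3, P[3] = 0xF

P[0]: D(K, 0x4) = 0xA; 0xA ⊕ 0x3 = 0x9.
P[1]: D(K, 0x8) = 0x6; 0x6 ⊕ 0x4 = 0x2.
P[2]: D(K, 0x3) = 0xB; 0xB ⊕ 0x8 = 0x3.
P[3]: D(K, 0x2) = 0xC; 0xC ⊕ 0x3 = 0xF.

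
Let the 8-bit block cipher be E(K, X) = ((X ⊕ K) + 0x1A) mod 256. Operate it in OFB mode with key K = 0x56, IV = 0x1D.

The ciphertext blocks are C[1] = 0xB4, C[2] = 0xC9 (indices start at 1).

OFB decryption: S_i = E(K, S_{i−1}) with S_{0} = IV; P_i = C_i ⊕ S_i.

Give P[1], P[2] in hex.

P[1] = 0xD1, P[2] = 0x84

P[1]: S = E(K, 0x1D) = 0x65; 0xB4 ⊕ 0x65 = 0xD1.
P[2]: S = E(K, 0x65) = 0x4D; 0xC9 ⊕ 0x4D = 0x84.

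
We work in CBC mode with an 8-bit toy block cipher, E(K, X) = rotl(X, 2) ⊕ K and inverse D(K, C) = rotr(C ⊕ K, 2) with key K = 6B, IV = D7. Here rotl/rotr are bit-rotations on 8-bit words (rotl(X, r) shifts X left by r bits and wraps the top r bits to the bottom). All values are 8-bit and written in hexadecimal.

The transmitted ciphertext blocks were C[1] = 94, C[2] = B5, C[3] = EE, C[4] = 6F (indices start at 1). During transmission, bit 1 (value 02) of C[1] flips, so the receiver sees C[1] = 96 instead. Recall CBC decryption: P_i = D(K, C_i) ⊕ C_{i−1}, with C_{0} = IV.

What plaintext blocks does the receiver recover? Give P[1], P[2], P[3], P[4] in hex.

P[1] = A8, P[2] = 21, P[3] = D4, P[4] = EF

Only C[1] changed, to 96. In CBC, a change in C_i garbles P_i and flips the same bit in P_{i+1}. Decrypting the received ciphertext:
P[1]: D(K, 96) = 7F; 7F ⊕ D7 = A8.
P[2]: D(K, B5) = B7; B7 ⊕ 96 = 21.
P[3]: D(K, EE) = 61; 61 ⊕ B5 = D4.
P[4]: D(K, 6F) = 01; 01 ⊕ EE = EF.
Blocks that differ from the original plaintext: P[1], P[2].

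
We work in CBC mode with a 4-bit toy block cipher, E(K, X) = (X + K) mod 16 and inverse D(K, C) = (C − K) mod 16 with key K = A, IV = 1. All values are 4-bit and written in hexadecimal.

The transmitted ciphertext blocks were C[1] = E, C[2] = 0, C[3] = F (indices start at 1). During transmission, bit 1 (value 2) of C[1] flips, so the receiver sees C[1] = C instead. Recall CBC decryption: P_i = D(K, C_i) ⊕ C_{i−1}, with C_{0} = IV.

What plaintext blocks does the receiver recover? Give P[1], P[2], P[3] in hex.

Only C[1] changed, to C. In CBC, a change in C_i garbles P_i and flips the same bit in P_{i+1}. Decrypting the received ciphertext:
P[1]: D(K, C) = 2; 2 ⊕ 1 = 3.
P[2]: D(K, 0) = 6; 6 ⊕ C = A.
P[3]: D(K, F) = 5; 5 ⊕ 0 = 5.
Blocks that differ from the original plaintext: P[1], P[2].

P[1] = 3, P[2] = A, P[3] = 5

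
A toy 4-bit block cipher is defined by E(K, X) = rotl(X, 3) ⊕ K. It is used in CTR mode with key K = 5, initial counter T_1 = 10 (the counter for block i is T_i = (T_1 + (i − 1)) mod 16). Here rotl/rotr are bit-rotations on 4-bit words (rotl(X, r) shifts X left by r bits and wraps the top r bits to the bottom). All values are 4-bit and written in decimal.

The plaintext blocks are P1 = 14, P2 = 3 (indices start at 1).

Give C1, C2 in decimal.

C1 = 14, C2 = 11

CTR encryption: S_i = E(K, T_i) where T_i is the counter for block i; C_i = P_i ⊕ S_i.
C1: T = 10, S = E(K, T) = 0; 14 ⊕ 0 = 14.
C2: T = 11, S = E(K, T) = 8; 3 ⊕ 8 = 11.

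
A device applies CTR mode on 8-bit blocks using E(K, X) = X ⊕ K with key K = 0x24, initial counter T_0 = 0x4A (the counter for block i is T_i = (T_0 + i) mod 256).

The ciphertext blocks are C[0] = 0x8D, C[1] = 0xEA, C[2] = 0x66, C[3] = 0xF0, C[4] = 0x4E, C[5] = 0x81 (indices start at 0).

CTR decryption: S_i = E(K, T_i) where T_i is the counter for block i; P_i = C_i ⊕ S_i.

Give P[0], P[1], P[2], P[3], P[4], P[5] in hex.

P[0] = 0xE3, P[1] = 0x85, P[2] = 0x0E, P[3] = 0x99, P[4] = 0x24, P[5] = 0xEA

P[0]: T = 0x4A, S = E(K, T) = 0x6E; 0x8D ⊕ 0x6E = 0xE3.
P[1]: T = 0x4B, S = E(K, T) = 0x6F; 0xEA ⊕ 0x6F = 0x85.
P[2]: T = 0x4C, S = E(K, T) = 0x68; 0x66 ⊕ 0x68 = 0x0E.
P[3]: T = 0x4D, S = E(K, T) = 0x69; 0xF0 ⊕ 0x69 = 0x99.
P[4]: T = 0x4E, S = E(K, T) = 0x6A; 0x4E ⊕ 0x6A = 0x24.
P[5]: T = 0x4F, S = E(K, T) = 0x6B; 0x81 ⊕ 0x6B = 0xEA.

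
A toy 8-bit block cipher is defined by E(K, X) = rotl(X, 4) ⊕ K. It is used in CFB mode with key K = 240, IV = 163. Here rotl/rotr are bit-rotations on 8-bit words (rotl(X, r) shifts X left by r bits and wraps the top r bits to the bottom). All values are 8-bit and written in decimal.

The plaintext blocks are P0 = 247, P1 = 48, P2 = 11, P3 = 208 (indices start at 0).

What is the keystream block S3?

CFB encryption: C_i = P_i ⊕ E(K, C_{i−1}), with C_{−1} = IV.
C0: E(K, 163) = 202; 247 ⊕ 202 = 61.
C1: E(K, 61) = 35; 48 ⊕ 35 = 19.
C2: E(K, 19) = 193; 11 ⊕ 193 = 202.
C3: E(K, 202) = 92; 208 ⊕ 92 = 140.
So S3 = 92.

92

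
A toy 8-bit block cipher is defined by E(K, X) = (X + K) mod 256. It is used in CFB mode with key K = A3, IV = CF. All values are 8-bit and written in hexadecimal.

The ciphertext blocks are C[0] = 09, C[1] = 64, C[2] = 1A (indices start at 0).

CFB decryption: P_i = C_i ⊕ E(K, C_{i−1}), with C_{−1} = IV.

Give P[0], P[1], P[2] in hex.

P[0]: E(K, CF) = 72; 09 ⊕ 72 = 7B.
P[1]: E(K, 09) = AC; 64 ⊕ AC = C8.
P[2]: E(K, 64) = 07; 1A ⊕ 07 = 1D.

P[0] = 7B, P[1] = C8, P[2] = 1D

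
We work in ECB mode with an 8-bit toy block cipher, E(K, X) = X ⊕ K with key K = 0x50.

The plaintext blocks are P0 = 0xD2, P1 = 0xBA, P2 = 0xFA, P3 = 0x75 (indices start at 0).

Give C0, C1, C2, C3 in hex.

C0 = 0x82, C1 = 0xEA, C2 = 0xAA, C3 = 0x25

ECB encryption: C_i = E(K, P_i).
C0: E(K, 0xD2) = 0x82.
C1: E(K, 0xBA) = 0xEA.
C2: E(K, 0xFA) = 0xAA.
C3: E(K, 0x75) = 0x25.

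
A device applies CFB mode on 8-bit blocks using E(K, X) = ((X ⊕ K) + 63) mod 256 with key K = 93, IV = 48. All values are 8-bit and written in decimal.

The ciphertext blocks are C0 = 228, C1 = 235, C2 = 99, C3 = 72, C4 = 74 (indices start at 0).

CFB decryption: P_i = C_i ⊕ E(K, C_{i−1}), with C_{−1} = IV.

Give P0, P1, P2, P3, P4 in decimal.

P0: E(K, 48) = 172; 228 ⊕ 172 = 72.
P1: E(K, 228) = 248; 235 ⊕ 248 = 19.
P2: E(K, 235) = 245; 99 ⊕ 245 = 150.
P3: E(K, 99) = 125; 72 ⊕ 125 = 53.
P4: E(K, 72) = 84; 74 ⊕ 84 = 30.

P0 = 72, P1 = 19, P2 = 150, P3 = 53, P4 = 30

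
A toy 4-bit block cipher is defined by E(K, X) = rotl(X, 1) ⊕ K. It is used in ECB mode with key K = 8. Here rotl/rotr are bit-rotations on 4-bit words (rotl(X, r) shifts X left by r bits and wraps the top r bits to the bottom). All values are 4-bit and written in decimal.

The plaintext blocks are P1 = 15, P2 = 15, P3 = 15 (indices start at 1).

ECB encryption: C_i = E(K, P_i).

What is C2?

C2 = 7

C2: E(K, 15) = 7.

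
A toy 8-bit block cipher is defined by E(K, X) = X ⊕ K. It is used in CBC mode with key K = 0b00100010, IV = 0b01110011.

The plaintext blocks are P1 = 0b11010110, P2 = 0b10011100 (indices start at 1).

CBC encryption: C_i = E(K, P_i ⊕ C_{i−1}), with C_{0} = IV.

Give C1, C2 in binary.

C1: P1 ⊕ 0b01110011 = 0b10100101; E(K, 0b10100101) = 0b10000111.
C2: P2 ⊕ 0b10000111 = 0b00011011; E(K, 0b00011011) = 0b00111001.

C1 = 0b10000111, C2 = 0b00111001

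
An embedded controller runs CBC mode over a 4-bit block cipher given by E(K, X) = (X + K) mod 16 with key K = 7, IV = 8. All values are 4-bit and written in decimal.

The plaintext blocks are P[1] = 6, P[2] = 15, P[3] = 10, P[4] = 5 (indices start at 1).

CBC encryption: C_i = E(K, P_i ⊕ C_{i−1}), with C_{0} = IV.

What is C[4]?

C[4] = 14

C[1]: P[1] ⊕ 8 = 14; E(K, 14) = 5.
C[2]: P[2] ⊕ 5 = 10; E(K, 10) = 1.
C[3]: P[3] ⊕ 1 = 11; E(K, 11) = 2.
C[4]: P[4] ⊕ 2 = 7; E(K, 7) = 14.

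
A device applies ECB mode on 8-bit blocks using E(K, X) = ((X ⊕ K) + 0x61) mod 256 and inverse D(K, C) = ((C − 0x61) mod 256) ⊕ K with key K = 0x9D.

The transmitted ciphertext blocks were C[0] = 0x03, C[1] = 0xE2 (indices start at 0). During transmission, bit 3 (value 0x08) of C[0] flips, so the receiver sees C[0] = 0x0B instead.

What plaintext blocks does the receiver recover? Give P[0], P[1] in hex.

P[0] = 0x37, P[1] = 0x1C

ECB decryption: P_i = D(K, C_i).
Only C[0] changed, to 0x0B. In ECB, a change in C_i affects only P_i. Decrypting the received ciphertext:
P[0]: D(K, 0x0B) = 0x37.
P[1]: D(K, 0xE2) = 0x1C.
Blocks that differ from the original plaintext: P[0].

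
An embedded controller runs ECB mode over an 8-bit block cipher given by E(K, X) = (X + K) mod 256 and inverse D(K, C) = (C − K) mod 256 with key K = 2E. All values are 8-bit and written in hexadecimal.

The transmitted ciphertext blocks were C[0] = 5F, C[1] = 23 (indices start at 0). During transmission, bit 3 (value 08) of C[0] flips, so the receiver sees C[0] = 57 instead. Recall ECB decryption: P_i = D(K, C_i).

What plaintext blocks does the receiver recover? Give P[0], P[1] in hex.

Only C[0] changed, to 57. In ECB, a change in C_i affects only P_i. Decrypting the received ciphertext:
P[0]: D(K, 57) = 29.
P[1]: D(K, 23) = F5.
Blocks that differ from the original plaintext: P[0].

P[0] = 29, P[1] = F5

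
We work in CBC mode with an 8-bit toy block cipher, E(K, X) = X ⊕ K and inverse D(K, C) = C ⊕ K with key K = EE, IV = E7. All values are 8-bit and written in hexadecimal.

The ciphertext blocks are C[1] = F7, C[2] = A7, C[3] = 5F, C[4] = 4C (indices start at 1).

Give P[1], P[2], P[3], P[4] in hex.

P[1] = FE, P[2] = BE, P[3] = 16, P[4] = FD

CBC decryption: P_i = D(K, C_i) ⊕ C_{i−1}, with C_{0} = IV.
P[1]: D(K, F7) = 19; 19 ⊕ E7 = FE.
P[2]: D(K, A7) = 49; 49 ⊕ F7 = BE.
P[3]: D(K, 5F) = B1; B1 ⊕ A7 = 16.
P[4]: D(K, 4C) = A2; A2 ⊕ 5F = FD.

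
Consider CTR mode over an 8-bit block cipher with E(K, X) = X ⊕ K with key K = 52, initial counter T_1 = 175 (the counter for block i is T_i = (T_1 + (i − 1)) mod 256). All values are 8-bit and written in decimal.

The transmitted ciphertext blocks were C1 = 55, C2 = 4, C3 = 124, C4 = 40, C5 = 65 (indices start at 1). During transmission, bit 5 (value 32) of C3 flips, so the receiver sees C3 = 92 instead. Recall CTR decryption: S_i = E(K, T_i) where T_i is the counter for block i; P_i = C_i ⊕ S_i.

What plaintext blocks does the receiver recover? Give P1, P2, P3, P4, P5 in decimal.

Only C3 changed, to 92. In CTR, a change in C_i flips the same bit in P_i only; the keystream is unaffected. Decrypting the received ciphertext:
P1: T = 175, S = E(K, T) = 155; 55 ⊕ 155 = 172.
P2: T = 176, S = E(K, T) = 132; 4 ⊕ 132 = 128.
P3: T = 177, S = E(K, T) = 133; 92 ⊕ 133 = 217.
P4: T = 178, S = E(K, T) = 134; 40 ⊕ 134 = 174.
P5: T = 179, S = E(K, T) = 135; 65 ⊕ 135 = 198.
Blocks that differ from the original plaintext: P3.

P1 = 172, P2 = 128, P3 = 217, P4 = 174, P5 = 198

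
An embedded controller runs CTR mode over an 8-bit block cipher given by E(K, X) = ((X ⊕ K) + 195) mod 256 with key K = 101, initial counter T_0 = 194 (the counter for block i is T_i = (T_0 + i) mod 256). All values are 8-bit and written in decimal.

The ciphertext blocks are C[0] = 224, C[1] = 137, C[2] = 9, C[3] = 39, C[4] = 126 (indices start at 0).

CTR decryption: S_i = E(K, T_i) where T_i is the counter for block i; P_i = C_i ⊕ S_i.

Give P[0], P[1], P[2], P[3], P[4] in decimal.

P[0] = 138, P[1] = 224, P[2] = 109, P[3] = 68, P[4] = 24

P[0]: T = 194, S = E(K, T) = 106; 224 ⊕ 106 = 138.
P[1]: T = 195, S = E(K, T) = 105; 137 ⊕ 105 = 224.
P[2]: T = 196, S = E(K, T) = 100; 9 ⊕ 100 = 109.
P[3]: T = 197, S = E(K, T) = 99; 39 ⊕ 99 = 68.
P[4]: T = 198, S = E(K, T) = 102; 126 ⊕ 102 = 24.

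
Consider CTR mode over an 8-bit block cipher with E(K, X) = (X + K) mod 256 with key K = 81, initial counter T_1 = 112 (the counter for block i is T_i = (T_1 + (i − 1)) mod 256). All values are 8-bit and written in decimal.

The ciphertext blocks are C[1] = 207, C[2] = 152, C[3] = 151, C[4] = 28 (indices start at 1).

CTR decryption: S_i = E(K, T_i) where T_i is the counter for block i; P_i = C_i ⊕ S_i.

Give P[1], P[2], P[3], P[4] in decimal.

P[1]: T = 112, S = E(K, T) = 193; 207 ⊕ 193 = 14.
P[2]: T = 113, S = E(K, T) = 194; 152 ⊕ 194 = 90.
P[3]: T = 114, S = E(K, T) = 195; 151 ⊕ 195 = 84.
P[4]: T = 115, S = E(K, T) = 196; 28 ⊕ 196 = 216.

P[1] = 14, P[2] = 90, P[3] = 84, P[4] = 216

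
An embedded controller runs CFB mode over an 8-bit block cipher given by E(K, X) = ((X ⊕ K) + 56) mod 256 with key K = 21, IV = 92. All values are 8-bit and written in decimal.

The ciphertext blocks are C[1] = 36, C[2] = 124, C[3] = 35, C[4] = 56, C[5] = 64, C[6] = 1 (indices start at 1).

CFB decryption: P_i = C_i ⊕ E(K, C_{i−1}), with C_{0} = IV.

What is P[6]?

P[6] = 140

P[6]: E(K, 64) = 141; 1 ⊕ 141 = 140.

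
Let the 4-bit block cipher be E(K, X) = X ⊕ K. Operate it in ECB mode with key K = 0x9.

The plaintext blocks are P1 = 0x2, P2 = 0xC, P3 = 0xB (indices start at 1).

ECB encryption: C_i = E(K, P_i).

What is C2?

C2 = 0x5

C2: E(K, 0xC) = 0x5.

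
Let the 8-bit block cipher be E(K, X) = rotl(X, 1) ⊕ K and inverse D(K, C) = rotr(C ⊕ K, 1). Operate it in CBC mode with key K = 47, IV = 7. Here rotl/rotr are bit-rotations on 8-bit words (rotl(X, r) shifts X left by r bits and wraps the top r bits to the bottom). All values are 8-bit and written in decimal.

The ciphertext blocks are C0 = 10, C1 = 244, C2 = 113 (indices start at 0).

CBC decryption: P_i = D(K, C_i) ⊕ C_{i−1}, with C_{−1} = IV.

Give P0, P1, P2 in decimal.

P0 = 149, P1 = 231, P2 = 219

P0: D(K, 10) = 146; 146 ⊕ 7 = 149.
P1: D(K, 244) = 237; 237 ⊕ 10 = 231.
P2: D(K, 113) = 47; 47 ⊕ 244 = 219.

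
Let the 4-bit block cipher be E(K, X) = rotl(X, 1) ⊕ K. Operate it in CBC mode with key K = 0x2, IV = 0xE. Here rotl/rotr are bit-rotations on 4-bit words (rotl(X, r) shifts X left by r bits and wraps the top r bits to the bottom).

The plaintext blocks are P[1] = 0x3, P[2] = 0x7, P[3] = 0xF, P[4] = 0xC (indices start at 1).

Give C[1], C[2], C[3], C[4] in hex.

C[1] = 0x9, C[2] = 0xF, C[3] = 0x2, C[4] = 0xF

CBC encryption: C_i = E(K, P_i ⊕ C_{i−1}), with C_{0} = IV.
C[1]: P[1] ⊕ 0xE = 0xD; E(K, 0xD) = 0x9.
C[2]: P[2] ⊕ 0x9 = 0xE; E(K, 0xE) = 0xF.
C[3]: P[3] ⊕ 0xF = 0x0; E(K, 0x0) = 0x2.
C[4]: P[4] ⊕ 0x2 = 0xE; E(K, 0xE) = 0xF.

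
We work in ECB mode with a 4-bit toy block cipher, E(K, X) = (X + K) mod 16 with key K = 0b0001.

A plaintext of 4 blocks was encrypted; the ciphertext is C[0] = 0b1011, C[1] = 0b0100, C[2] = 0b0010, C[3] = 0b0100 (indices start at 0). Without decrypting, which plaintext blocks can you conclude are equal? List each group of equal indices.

ECB encrypts each block independently with the same key, so equal ciphertext blocks imply equal plaintext blocks.
C[1] = C[3] = 0b0100, so P[1] = P[3].

P[1] = P[3]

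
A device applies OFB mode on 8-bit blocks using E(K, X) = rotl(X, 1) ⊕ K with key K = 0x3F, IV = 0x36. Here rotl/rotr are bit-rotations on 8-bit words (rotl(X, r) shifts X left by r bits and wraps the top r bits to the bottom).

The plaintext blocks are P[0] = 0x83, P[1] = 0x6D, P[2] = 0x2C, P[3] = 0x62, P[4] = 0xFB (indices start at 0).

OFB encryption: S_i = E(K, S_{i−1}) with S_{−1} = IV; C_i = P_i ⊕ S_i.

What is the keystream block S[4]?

C[0]: S = E(K, 0x36) = 0x53; 0x83 ⊕ 0x53 = 0xD0.
C[1]: S = E(K, 0x53) = 0x99; 0x6D ⊕ 0x99 = 0xF4.
C[2]: S = E(K, 0x99) = 0x0C; 0x2C ⊕ 0x0C = 0x20.
C[3]: S = E(K, 0x0C) = 0x27; 0x62 ⊕ 0x27 = 0x45.
C[4]: S = E(K, 0x27) = 0x71; 0xFB ⊕ 0x71 = 0x8A.
So S[4] = 0x71.

0x71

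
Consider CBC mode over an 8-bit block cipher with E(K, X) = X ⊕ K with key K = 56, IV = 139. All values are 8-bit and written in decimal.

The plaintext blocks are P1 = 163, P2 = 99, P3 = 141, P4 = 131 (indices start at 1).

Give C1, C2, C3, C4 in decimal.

C1 = 16, C2 = 75, C3 = 254, C4 = 69

CBC encryption: C_i = E(K, P_i ⊕ C_{i−1}), with C_{0} = IV.
C1: P1 ⊕ 139 = 40; E(K, 40) = 16.
C2: P2 ⊕ 16 = 115; E(K, 115) = 75.
C3: P3 ⊕ 75 = 198; E(K, 198) = 254.
C4: P4 ⊕ 254 = 125; E(K, 125) = 69.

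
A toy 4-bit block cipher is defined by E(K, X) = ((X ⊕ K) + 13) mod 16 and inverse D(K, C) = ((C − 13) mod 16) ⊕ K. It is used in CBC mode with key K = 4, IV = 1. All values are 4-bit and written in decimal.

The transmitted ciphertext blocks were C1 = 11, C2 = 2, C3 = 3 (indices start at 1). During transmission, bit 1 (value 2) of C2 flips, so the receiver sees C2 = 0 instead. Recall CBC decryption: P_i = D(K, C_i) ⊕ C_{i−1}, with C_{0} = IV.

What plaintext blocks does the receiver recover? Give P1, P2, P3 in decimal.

P1 = 11, P2 = 12, P3 = 2

Only C2 changed, to 0. In CBC, a change in C_i garbles P_i and flips the same bit in P_{i+1}. Decrypting the received ciphertext:
P1: D(K, 11) = 10; 10 ⊕ 1 = 11.
P2: D(K, 0) = 7; 7 ⊕ 11 = 12.
P3: D(K, 3) = 2; 2 ⊕ 0 = 2.
Blocks that differ from the original plaintext: P2, P3.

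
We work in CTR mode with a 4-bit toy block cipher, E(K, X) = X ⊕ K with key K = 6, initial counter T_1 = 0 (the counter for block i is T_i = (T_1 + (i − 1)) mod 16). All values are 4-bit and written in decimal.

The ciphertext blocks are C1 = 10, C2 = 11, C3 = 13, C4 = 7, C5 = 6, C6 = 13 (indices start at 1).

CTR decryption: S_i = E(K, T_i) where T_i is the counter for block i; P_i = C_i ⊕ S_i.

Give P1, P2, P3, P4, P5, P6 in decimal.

P1 = 12, P2 = 12, P3 = 9, P4 = 2, P5 = 4, P6 = 14

P1: T = 0, S = E(K, T) = 6; 10 ⊕ 6 = 12.
P2: T = 1, S = E(K, T) = 7; 11 ⊕ 7 = 12.
P3: T = 2, S = E(K, T) = 4; 13 ⊕ 4 = 9.
P4: T = 3, S = E(K, T) = 5; 7 ⊕ 5 = 2.
P5: T = 4, S = E(K, T) = 2; 6 ⊕ 2 = 4.
P6: T = 5, S = E(K, T) = 3; 13 ⊕ 3 = 14.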